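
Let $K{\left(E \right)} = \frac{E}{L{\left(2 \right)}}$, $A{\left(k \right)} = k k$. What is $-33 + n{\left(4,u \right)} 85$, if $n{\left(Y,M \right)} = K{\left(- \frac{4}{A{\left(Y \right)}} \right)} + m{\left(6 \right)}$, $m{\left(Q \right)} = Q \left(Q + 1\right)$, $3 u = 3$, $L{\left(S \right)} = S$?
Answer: $\frac{28211}{8} \approx 3526.4$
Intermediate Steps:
$A{\left(k \right)} = k^{2}$
$u = 1$ ($u = \frac{1}{3} \cdot 3 = 1$)
$m{\left(Q \right)} = Q \left(1 + Q\right)$
$K{\left(E \right)} = \frac{E}{2}$
$n{\left(Y,M \right)} = 42 - \frac{2}{Y^{2}}$ ($n{\left(Y,M \right)} = \frac{\left(-4\right) \frac{1}{Y^{2}}}{2} + 6 \left(1 + 6\right) = \frac{\left(-4\right) \frac{1}{Y^{2}}}{2} + 6 \cdot 7 = - \frac{2}{Y^{2}} + 42 = 42 - \frac{2}{Y^{2}}$)
$-33 + n{\left(4,u \right)} 85 = -33 + \left(42 - \frac{2}{16}\right) 85 = -33 + \left(42 - \frac{1}{8}\right) 85 = -33 + \frac{335}{8} \cdot 85 = -33 + \frac{28475}{8} = \frac{28211}{8}$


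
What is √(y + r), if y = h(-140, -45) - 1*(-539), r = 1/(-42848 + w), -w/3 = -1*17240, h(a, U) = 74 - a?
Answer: √14817608506/4436 ≈ 27.441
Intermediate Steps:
w = 51720 (w = -(-3)*17240 = -3*(-17240) = 51720)
r = 1/8872 (r = 1/(-42848 + 51720) = 1/8872 ≈ 0.00011271)
y = 753 (y = (74 - 1*(-140)) - 1*(-539) = (74 + 140) + 539 = 214 + 539 = 753)
√(y + r) = √(753 + 1/8872) = √(6680617/8872) = √14817608506/4436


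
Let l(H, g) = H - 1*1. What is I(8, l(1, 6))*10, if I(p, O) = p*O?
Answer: 0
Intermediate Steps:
l(H, g) = -1 + H (l(H, g) = H - 1 = -1 + H)
I(p, O) = O*p
I(8, l(1, 6))*10 = ((-1 + 1)*8)*10 = (0*8)*10 = 0*10 = 0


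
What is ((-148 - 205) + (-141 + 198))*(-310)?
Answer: 91760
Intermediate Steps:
((-148 - 205) + (-141 + 198))*(-310) = (-353 + 57)*(-310) = -296*(-310) = 91760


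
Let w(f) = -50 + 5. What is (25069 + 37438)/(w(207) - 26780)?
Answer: -62507/26825 ≈ -2.3302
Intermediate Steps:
w(f) = -45
(25069 + 37438)/(w(207) - 26780) = (25069 + 37438)/(-45 - 26780) = 62507/(-26825) = 62507*(-1/26825) = -62507/26825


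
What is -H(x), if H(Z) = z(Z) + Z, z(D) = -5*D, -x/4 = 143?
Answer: -2288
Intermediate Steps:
x = -572 (x = -4*143 = -572)
H(Z) = -4*Z (H(Z) = -5*Z + Z = -4*Z)
-H(x) = -(-4)*(-572) = -1*2288 = -2288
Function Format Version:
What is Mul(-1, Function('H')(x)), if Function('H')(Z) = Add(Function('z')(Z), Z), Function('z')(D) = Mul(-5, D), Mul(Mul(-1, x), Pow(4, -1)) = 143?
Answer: -2288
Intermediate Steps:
x = -572 (x = Mul(-4, 143) = -572)
Function('H')(Z) = Mul(-4, Z) (Function('H')(Z) = Add(Mul(-5, Z), Z) = Mul(-4, Z))
Mul(-1, Function('H')(x)) = Mul(-1, Mul(-4, -572)) = Mul(-1, 2288) = -2288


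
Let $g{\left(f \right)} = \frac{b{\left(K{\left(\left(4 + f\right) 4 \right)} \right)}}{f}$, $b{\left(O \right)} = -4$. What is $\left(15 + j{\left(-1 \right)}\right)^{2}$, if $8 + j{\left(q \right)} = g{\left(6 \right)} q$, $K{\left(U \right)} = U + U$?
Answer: $\frac{529}{9} \approx 58.778$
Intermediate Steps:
$K{\left(U \right)} = 2 U$
$g{\left(f \right)} = - \frac{4}{f}$
$j{\left(q \right)} = -8 - \frac{2 q}{3}$ ($j{\left(q \right)} = -8 + - \frac{4}{6} q = -8 + \left(-4\right) \frac{1}{6} q = -8 - \frac{2 q}{3}$)
$\left(15 + j{\left(-1 \right)}\right)^{2} = \left(15 - \frac{22}{3}\right)^{2} = \left(\frac{23}{3}\right)^{2} = \frac{529}{9}$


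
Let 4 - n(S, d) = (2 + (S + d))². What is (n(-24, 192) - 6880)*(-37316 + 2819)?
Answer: 1234164672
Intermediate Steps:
n(S, d) = 4 - (2 + S + d)² (n(S, d) = 4 - (2 + (S + d))² = 4 - (2 + S + d)²)
(n(-24, 192) - 6880)*(-37316 + 2819) = ((4 - (2 - 24 + 192)²) - 6880)*(-37316 + 2819) = ((4 - 1*170²) - 6880)*(-34497) = ((4 - 1*28900) - 6880)*(-34497) = ((4 - 28900) - 6880)*(-34497) = (-28896 - 6880)*(-34497) = -35776*(-34497) = 1234164672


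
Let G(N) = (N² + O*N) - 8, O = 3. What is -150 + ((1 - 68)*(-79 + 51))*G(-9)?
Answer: 86146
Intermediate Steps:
G(N) = -8 + N² + 3*N (G(N) = (N² + 3*N) - 8 = -8 + N² + 3*N)
-150 + ((1 - 68)*(-79 + 51))*G(-9) = -150 + ((1 - 68)*(-79 + 51))*(-8 + (-9)² + 3*(-9)) = -150 + (-67*(-28))*(-8 + 81 - 27) = -150 + 1876*46 = -150 + 86296 = 86146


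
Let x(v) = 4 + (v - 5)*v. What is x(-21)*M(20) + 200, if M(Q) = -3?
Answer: -1450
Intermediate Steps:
x(v) = 4 + v*(-5 + v) (x(v) = 4 + (-5 + v)*v = 4 + v*(-5 + v))
x(-21)*M(20) + 200 = (4 + (-21)² - 5*(-21))*(-3) + 200 = (4 + 441 + 105)*(-3) + 200 = 550*(-3) + 200 = -1650 + 200 = -1450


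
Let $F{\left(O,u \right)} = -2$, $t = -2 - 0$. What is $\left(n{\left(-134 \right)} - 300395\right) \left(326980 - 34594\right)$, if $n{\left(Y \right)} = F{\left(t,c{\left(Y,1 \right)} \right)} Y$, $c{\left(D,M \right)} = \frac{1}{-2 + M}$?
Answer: $-87752933022$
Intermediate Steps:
$t = -2$ ($t = -2 + 0 = -2$)
$n{\left(Y \right)} = - 2 Y$
$\left(n{\left(-134 \right)} - 300395\right) \left(326980 - 34594\right) = \left(\left(-2\right) \left(-134\right) - 300395\right) \left(326980 - 34594\right) = \left(268 - 300395\right) 292386 = \left(-300127\right) 292386 = -87752933022$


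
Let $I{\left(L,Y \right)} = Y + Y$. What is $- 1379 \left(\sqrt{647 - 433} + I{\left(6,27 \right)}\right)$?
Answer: $-74466 - 1379 \sqrt{214} \approx -94639.0$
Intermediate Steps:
$I{\left(L,Y \right)} = 2 Y$
$- 1379 \left(\sqrt{647 - 433} + I{\left(6,27 \right)}\right) = - 1379 \left(\sqrt{647 - 433} + 2 \cdot 27\right) = - 1379 \left(\sqrt{214} + 54\right) = - 1379 \left(54 + \sqrt{214}\right) = -74466 - 1379 \sqrt{214}$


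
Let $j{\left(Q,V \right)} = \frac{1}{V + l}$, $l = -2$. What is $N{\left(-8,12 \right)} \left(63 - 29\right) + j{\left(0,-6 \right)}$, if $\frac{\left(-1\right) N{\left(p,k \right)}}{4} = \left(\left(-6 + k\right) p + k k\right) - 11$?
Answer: $- \frac{92481}{8} \approx -11560.0$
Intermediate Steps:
$j{\left(Q,V \right)} = \frac{1}{-2 + V}$ ($j{\left(Q,V \right)} = \frac{1}{V - 2} = \frac{1}{-2 + V}$)
$N{\left(p,k \right)} = 44 - 4 k^{2} - 4 p \left(-6 + k\right)$ ($N{\left(p,k \right)} = - 4 \left(\left(\left(-6 + k\right) p + k k\right) - 11\right) = - 4 \left(\left(p \left(-6 + k\right) + k^{2}\right) - 11\right) = - 4 \left(\left(k^{2} + p \left(-6 + k\right)\right) - 11\right) = - 4 \left(-11 + k^{2} + p \left(-6 + k\right)\right) = 44 - 4 k^{2} - 4 p \left(-6 + k\right)$)
$N{\left(-8,12 \right)} \left(63 - 29\right) + j{\left(0,-6 \right)} = \left(44 - 4 \cdot 12^{2} + 24 \left(-8\right) - 48 \left(-8\right)\right) \left(63 - 29\right) + \frac{1}{-2 - 6} = \left(44 - 576 - 192 + 384\right) 34 + \frac{1}{-8} = \left(44 - 576 - 192 + 384\right) 34 - \frac{1}{8} = \left(-340\right) 34 - \frac{1}{8} = -11560 - \frac{1}{8} = - \frac{92481}{8}$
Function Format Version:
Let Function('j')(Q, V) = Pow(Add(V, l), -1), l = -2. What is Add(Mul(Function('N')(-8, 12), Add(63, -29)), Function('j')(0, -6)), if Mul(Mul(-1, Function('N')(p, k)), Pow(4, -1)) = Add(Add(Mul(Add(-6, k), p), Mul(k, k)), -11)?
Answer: Rational(-92481, 8) ≈ -11560.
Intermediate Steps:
Function('j')(Q, V) = Pow(Add(-2, V), -1) (Function('j')(Q, V) = Pow(Add(V, -2), -1) = Pow(Add(-2, V), -1))
Function('N')(p, k) = Add(44, Mul(-4, Pow(k, 2)), Mul(-4, p, Add(-6, k))) (Function('N')(p, k) = Mul(-4, Add(Add(Mul(Add(-6, k), p), Mul(k, k)), -11)) = Mul(-4, Add(Add(Mul(p, Add(-6, k)), Pow(k, 2)), -11)) = Mul(-4, Add(Add(Pow(k, 2), Mul(p, Add(-6, k))), -11)) = Mul(-4, Add(-11, Pow(k, 2), Mul(p, Add(-6, k)))) = Add(44, Mul(-4, Pow(k, 2)), Mul(-4, p, Add(-6, k))))
Add(Mul(Function('N')(-8, 12), Add(63, -29)), Function('j')(0, -6)) = Add(Mul(Add(44, Mul(-4, Pow(12, 2)), Mul(24, -8), Mul(-4, 12, -8)), Add(63, -29)), Pow(Add(-2, -6), -1)) = Add(Mul(Add(44, Mul(-4, 144), -192, 384), 34), Pow(-8, -1)) = Add(Mul(Add(44, -576, -192, 384), 34), Rational(-1, 8)) = Add(Mul(-340, 34), Rational(-1, 8)) = Add(-11560, Rational(-1, 8)) = Rational(-92481, 8)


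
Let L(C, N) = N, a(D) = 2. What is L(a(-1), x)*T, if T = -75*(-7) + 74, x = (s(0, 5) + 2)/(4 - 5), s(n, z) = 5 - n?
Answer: -4193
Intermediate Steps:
x = -7 (x = ((5 - 1*0) + 2)/(4 - 5) = ((5 + 0) + 2)/(-1) = (5 + 2)*(-1) = 7*(-1) = -7)
T = 599 (T = 525 + 74 = 599)
L(a(-1), x)*T = -7*599 = -4193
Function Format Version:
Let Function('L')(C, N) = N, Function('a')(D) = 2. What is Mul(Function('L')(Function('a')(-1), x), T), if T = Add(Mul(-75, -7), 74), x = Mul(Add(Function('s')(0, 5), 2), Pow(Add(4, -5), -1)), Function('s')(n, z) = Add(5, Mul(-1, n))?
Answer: -4193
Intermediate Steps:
x = -7 (x = Mul(Add(Add(5, Mul(-1, 0)), 2), Pow(Add(4, -5), -1)) = Mul(Add(Add(5, 0), 2), Pow(-1, -1)) = Mul(Add(5, 2), -1) = Mul(7, -1) = -7)
T = 599 (T = Add(525, 74) = 599)
Mul(Function('L')(Function('a')(-1), x), T) = Mul(-7, 599) = -4193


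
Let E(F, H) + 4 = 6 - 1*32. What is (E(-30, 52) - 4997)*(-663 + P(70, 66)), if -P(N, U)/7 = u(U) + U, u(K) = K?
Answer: 7977849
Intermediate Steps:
E(F, H) = -30 (E(F, H) = -4 + (6 - 1*32) = -4 + (6 - 32) = -4 - 26 = -30)
P(N, U) = -14*U (P(N, U) = -7*(U + U) = -14*U)
(E(-30, 52) - 4997)*(-663 + P(70, 66)) = (-30 - 4997)*(-663 - 14*66) = -5027*(-663 - 924) = -5027*(-1587) = 7977849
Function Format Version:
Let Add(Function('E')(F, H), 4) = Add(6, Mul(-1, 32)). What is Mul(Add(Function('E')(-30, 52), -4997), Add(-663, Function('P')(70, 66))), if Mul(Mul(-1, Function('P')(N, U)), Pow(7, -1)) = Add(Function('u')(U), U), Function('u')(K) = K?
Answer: 7977849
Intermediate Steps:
Function('E')(F, H) = -30 (Function('E')(F, H) = Add(-4, Add(6, Mul(-1, 32))) = Add(-4, Add(6, -32)) = Add(-4, -26) = -30)
Function('P')(N, U) = Mul(-14, U) (Function('P')(N, U) = Mul(-7, Add(U, U)) = Mul(-7, Mul(2, U)) = Mul(-14, U))
Mul(Add(Function('E')(-30, 52), -4997), Add(-663, Function('P')(70, 66))) = Mul(Add(-30, -4997), Add(-663, Mul(-14, 66))) = Mul(-5027, Add(-663, -924)) = Mul(-5027, -1587) = 7977849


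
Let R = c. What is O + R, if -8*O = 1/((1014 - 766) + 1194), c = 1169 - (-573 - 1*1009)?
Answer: 31735535/11536 ≈ 2751.0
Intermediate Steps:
c = 2751 (c = 1169 - (-573 - 1009) = 1169 - 1*(-1582) = 1169 + 1582 = 2751)
R = 2751
O = -1/11536 (O = -1/(8*((1014 - 766) + 1194)) = -1/(8*(248 + 1194)) = -⅛/1442 = -⅛*1/1442 = -1/11536 ≈ -8.6685e-5)
O + R = -1/11536 + 2751 = 31735535/11536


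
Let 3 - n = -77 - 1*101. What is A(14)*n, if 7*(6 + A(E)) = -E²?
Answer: -6154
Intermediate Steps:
A(E) = -6 - E²/7 (A(E) = -6 + (-E²)/7 = -6 - E²/7)
n = 181 (n = 3 - (-77 - 1*101) = 3 - (-77 - 101) = 3 - 1*(-178) = 3 + 178 = 181)
A(14)*n = (-6 - ⅐*14²)*181 = (-6 - ⅐*196)*181 = (-6 - 28)*181 = -34*181 = -6154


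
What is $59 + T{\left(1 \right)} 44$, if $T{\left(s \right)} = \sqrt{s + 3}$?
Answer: $147$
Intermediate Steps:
$T{\left(s \right)} = \sqrt{3 + s}$
$59 + T{\left(1 \right)} 44 = 59 + \sqrt{3 + 1} \cdot 44 = 59 + \sqrt{4} \cdot 44 = 59 + 2 \cdot 44 = 59 + 88 = 147$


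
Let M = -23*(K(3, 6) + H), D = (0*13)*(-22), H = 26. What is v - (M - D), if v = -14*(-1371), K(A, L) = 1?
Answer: 19815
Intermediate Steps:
D = 0 (D = 0*(-22) = 0)
M = -621 (M = -23*(1 + 26) = -23*27 = -621)
v = 19194
v - (M - D) = 19194 - (-621 - 1*0) = 19194 - (-621 + 0) = 19194 - 1*(-621) = 19194 + 621 = 19815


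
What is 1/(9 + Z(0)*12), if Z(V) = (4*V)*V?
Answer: ⅑ ≈ 0.11111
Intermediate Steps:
Z(V) = 4*V²
1/(9 + Z(0)*12) = 1/(9 + (4*0²)*12) = 1/(9 + (4*0)*12) = 1/(9 + 0*12) = 1/(9 + 0) = 1/9 = ⅑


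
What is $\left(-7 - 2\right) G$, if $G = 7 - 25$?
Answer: $162$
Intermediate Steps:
$G = -18$
$\left(-7 - 2\right) G = \left(-7 - 2\right) \left(-18\right) = \left(-9\right) \left(-18\right) = 162$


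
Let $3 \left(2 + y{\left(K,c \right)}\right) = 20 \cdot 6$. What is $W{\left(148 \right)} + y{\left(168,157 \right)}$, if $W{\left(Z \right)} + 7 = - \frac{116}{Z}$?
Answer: $\frac{1118}{37} \approx 30.216$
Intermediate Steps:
$y{\left(K,c \right)} = 38$ ($y{\left(K,c \right)} = -2 + \frac{20 \cdot 6}{3} = -2 + \frac{1}{3} \cdot 120 = -2 + 40 = 38$)
$W{\left(Z \right)} = -7 - \frac{116}{Z}$
$W{\left(148 \right)} + y{\left(168,157 \right)} = \left(-7 - \frac{116}{148}\right) + 38 = \left(-7 - \frac{29}{37}\right) + 38 = - \frac{288}{37} + 38 = \frac{1118}{37}$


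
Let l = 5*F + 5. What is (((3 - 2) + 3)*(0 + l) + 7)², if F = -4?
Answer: 2809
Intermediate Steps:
l = -15 (l = 5*(-4) + 5 = -20 + 5 = -15)
(((3 - 2) + 3)*(0 + l) + 7)² = (((3 - 2) + 3)*(0 - 15) + 7)² = ((1 + 3)*(-15) + 7)² = (4*(-15) + 7)² = (-60 + 7)² = (-53)² = 2809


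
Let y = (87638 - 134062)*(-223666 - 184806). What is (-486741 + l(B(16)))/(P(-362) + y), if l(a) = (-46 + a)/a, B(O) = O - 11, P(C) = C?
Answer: -1216873/47407259415 ≈ -2.5669e-5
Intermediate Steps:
B(O) = -11 + O
y = 18962904128 (y = -46424*(-408472) = 18962904128)
l(a) = (-46 + a)/a
(-486741 + l(B(16)))/(P(-362) + y) = (-486741 + (-46 + (-11 + 16))/(-11 + 16))/(-362 + 18962904128) = (-486741 + (-46 + 5)/5)/18962903766 = (-486741 + (1/5)*(-41))*(1/18962903766) = (-486741 - 41/5)*(1/18962903766) = -2433746/5*1/18962903766 = -1216873/47407259415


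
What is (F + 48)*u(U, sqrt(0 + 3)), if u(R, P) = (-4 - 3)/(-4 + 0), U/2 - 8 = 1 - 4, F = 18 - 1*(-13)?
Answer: 553/4 ≈ 138.25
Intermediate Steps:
F = 31 (F = 18 + 13 = 31)
U = 10 (U = 16 + 2*(1 - 4) = 16 + 2*(-3) = 16 - 6 = 10)
u(R, P) = 7/4 (u(R, P) = -7/(-4) = -7*(-1/4) = 7/4)
(F + 48)*u(U, sqrt(0 + 3)) = (31 + 48)*(7/4) = 79*(7/4) = 553/4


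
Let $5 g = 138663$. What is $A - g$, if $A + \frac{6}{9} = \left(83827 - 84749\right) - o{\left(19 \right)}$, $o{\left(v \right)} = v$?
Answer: $- \frac{430114}{15} \approx -28674.0$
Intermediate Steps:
$g = \frac{138663}{5}$ ($g = \frac{1}{5} \cdot 138663 = \frac{138663}{5} \approx 27733.0$)
$A = - \frac{2825}{3}$ ($A = - \frac{2}{3} + \left(\left(83827 - 84749\right) - 19\right) = - \frac{2}{3} - 941 = - \frac{2825}{3} \approx -941.67$)
$A - g = - \frac{2825}{3} - \frac{138663}{5} = - \frac{430114}{15}$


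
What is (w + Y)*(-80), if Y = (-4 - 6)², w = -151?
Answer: 4080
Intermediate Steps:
Y = 100 (Y = (-10)² = 100)
(w + Y)*(-80) = (-151 + 100)*(-80) = -51*(-80) = 4080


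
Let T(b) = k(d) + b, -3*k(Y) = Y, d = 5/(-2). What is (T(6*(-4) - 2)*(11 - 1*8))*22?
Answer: -1661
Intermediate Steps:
d = -5/2 (d = 5*(-1/2) = -5/2 ≈ -2.5000)
k(Y) = -Y/3
T(b) = 5/6 + b (T(b) = -1/3*(-5/2) + b = 5/6 + b)
(T(6*(-4) - 2)*(11 - 1*8))*22 = ((5/6 + (6*(-4) - 2))*(11 - 1*8))*22 = ((5/6 + (-24 - 2))*(11 - 8))*22 = ((5/6 - 26)*3)*22 = -151/6*3*22 = -151/2*22 = -1661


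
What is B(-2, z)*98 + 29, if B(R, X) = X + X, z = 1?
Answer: 225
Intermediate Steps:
B(R, X) = 2*X
B(-2, z)*98 + 29 = (2*1)*98 + 29 = 2*98 + 29 = 196 + 29 = 225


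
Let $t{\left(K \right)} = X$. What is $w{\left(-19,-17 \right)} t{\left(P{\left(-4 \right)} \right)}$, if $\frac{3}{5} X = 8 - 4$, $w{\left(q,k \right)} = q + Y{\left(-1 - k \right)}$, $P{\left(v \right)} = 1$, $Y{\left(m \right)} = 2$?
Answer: $- \frac{340}{3} \approx -113.33$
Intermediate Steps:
$w{\left(q,k \right)} = 2 + q$ ($w{\left(q,k \right)} = q + 2 = 2 + q$)
$X = \frac{20}{3}$ ($X = \frac{5 \left(8 - 4\right)}{3} = \frac{5}{3} \cdot 4 = \frac{20}{3} \approx 6.6667$)
$t{\left(K \right)} = \frac{20}{3}$
$w{\left(-19,-17 \right)} t{\left(P{\left(-4 \right)} \right)} = \left(2 - 19\right) \frac{20}{3} = \left(-17\right) \frac{20}{3} = - \frac{340}{3}$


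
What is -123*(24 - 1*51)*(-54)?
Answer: -179334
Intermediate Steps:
-123*(24 - 1*51)*(-54) = -123*(24 - 51)*(-54) = -123*(-27)*(-54) = 3321*(-54) = -179334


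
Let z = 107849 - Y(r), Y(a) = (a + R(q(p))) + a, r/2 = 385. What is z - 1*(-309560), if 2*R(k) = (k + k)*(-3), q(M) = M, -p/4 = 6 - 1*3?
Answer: 415833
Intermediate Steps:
r = 770 (r = 2*385 = 770)
p = -12 (p = -4*(6 - 1*3) = -4*(6 - 3) = -4*3 = -12)
R(k) = -3*k (R(k) = ((k + k)*(-3))/2 = ((2*k)*(-3))/2 = (-6*k)/2 = -3*k)
Y(a) = 36 + 2*a (Y(a) = (a - 3*(-12)) + a = (a + 36) + a = (36 + a) + a = 36 + 2*a)
z = 106273 (z = 107849 - (36 + 2*770) = 107849 - (36 + 1540) = 107849 - 1*1576 = 107849 - 1576 = 106273)
z - 1*(-309560) = 106273 - 1*(-309560) = 106273 + 309560 = 415833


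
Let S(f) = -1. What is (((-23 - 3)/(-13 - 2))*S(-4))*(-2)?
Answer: 52/15 ≈ 3.4667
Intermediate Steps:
(((-23 - 3)/(-13 - 2))*S(-4))*(-2) = (((-23 - 3)/(-13 - 2))*(-1))*(-2) = (-26/(-15)*(-1))*(-2) = (-26*(-1/15)*(-1))*(-2) = ((26/15)*(-1))*(-2) = -26/15*(-2) = 52/15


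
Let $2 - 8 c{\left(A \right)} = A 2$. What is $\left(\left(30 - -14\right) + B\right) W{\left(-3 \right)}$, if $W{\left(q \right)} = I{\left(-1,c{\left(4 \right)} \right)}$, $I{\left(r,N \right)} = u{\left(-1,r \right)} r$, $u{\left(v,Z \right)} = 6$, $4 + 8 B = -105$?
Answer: $- \frac{729}{4} \approx -182.25$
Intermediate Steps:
$B = - \frac{109}{8}$ ($B = - \frac{1}{2} + \frac{1}{8} \left(-105\right) = - \frac{1}{2} - \frac{105}{8} = - \frac{109}{8} \approx -13.625$)
$c{\left(A \right)} = \frac{1}{4} - \frac{A}{4}$ ($c{\left(A \right)} = \frac{1}{4} - \frac{A 2}{8} = \frac{1}{4} - \frac{2 A}{8} = \frac{1}{4} - \frac{A}{4}$)
$I{\left(r,N \right)} = 6 r$
$W{\left(q \right)} = -6$ ($W{\left(q \right)} = 6 \left(-1\right) = -6$)
$\left(\left(30 - -14\right) + B\right) W{\left(-3 \right)} = \left(\left(30 - -14\right) - \frac{109}{8}\right) \left(-6\right) = \left(\left(30 + 14\right) - \frac{109}{8}\right) \left(-6\right) = \left(44 - \frac{109}{8}\right) \left(-6\right) = \frac{243}{8} \left(-6\right) = - \frac{729}{4}$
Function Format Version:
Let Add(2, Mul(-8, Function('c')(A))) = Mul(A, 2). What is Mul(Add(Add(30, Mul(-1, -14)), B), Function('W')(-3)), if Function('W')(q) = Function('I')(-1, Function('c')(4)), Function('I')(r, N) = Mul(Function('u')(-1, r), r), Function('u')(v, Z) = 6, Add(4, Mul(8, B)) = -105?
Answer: Rational(-729, 4) ≈ -182.25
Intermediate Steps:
B = Rational(-109, 8) (B = Add(Rational(-1, 2), Mul(Rational(1, 8), -105)) = Add(Rational(-1, 2), Rational(-105, 8)) = Rational(-109, 8) ≈ -13.625)
Function('c')(A) = Add(Rational(1, 4), Mul(Rational(-1, 4), A)) (Function('c')(A) = Add(Rational(1, 4), Mul(Rational(-1, 8), Mul(A, 2))) = Add(Rational(1, 4), Mul(Rational(-1, 8), Mul(2, A))) = Add(Rational(1, 4), Mul(Rational(-1, 4), A)))
Function('I')(r, N) = Mul(6, r)
Function('W')(q) = -6 (Function('W')(q) = Mul(6, -1) = -6)
Mul(Add(Add(30, Mul(-1, -14)), B), Function('W')(-3)) = Mul(Add(Add(30, Mul(-1, -14)), Rational(-109, 8)), -6) = Mul(Add(Add(30, 14), Rational(-109, 8)), -6) = Mul(Add(44, Rational(-109, 8)), -6) = Mul(Rational(243, 8), -6) = Rational(-729, 4)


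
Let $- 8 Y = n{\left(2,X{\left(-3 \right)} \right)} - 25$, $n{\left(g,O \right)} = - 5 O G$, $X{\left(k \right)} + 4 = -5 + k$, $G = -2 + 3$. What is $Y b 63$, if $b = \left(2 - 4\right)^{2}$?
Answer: $- \frac{2205}{2} \approx -1102.5$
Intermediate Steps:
$G = 1$
$X{\left(k \right)} = -9 + k$ ($X{\left(k \right)} = -4 + \left(-5 + k\right) = -9 + k$)
$n{\left(g,O \right)} = - 5 O$ ($n{\left(g,O \right)} = - 5 O 1 = - 5 O$)
$Y = - \frac{35}{8}$ ($Y = - \frac{- 5 \left(-9 - 3\right) - 25}{8} = - \frac{\left(-5\right) \left(-12\right) - 25}{8} = - \frac{60 - 25}{8} = \left(- \frac{1}{8}\right) 35 = - \frac{35}{8} \approx -4.375$)
$b = 4$ ($b = \left(-2\right)^{2} = 4$)
$Y b 63 = \left(- \frac{35}{8}\right) 4 \cdot 63 = \left(- \frac{35}{2}\right) 63 = - \frac{2205}{2}$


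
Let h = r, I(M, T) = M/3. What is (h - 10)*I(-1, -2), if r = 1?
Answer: 3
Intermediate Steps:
I(M, T) = M/3 (I(M, T) = M*(1/3) = M/3)
h = 1
(h - 10)*I(-1, -2) = (1 - 10)*((1/3)*(-1)) = -9*(-1/3) = 3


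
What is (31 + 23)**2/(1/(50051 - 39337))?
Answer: 31242024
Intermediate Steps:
(31 + 23)**2/(1/(50051 - 39337)) = 54**2/(1/10714) = 2916/(1/10714) = 2916*10714 = 31242024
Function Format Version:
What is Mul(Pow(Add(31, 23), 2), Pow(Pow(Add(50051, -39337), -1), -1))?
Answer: 31242024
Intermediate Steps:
Mul(Pow(Add(31, 23), 2), Pow(Pow(Add(50051, -39337), -1), -1)) = Mul(Pow(54, 2), Pow(Pow(10714, -1), -1)) = Mul(2916, Pow(Rational(1, 10714), -1)) = Mul(2916, 10714) = 31242024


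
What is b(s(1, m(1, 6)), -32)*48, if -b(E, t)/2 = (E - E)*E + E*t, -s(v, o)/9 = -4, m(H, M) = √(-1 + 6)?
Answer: 110592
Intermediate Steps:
m(H, M) = √5
s(v, o) = 36 (s(v, o) = -9*(-4) = 36)
b(E, t) = -2*E*t (b(E, t) = -2*((E - E)*E + E*t) = -2*(0*E + E*t) = -2*(0 + E*t) = -2*E*t)
b(s(1, m(1, 6)), -32)*48 = -2*36*(-32)*48 = 2304*48 = 110592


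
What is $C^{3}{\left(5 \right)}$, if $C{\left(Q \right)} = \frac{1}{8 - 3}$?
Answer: $\frac{1}{125} \approx 0.008$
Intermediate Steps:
$C{\left(Q \right)} = \frac{1}{5}$
$C^{3}{\left(5 \right)} = \left(\frac{1}{5}\right)^{3} = \frac{1}{125}$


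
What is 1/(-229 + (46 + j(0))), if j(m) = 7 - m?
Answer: -1/176 ≈ -0.0056818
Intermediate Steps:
1/(-229 + (46 + j(0))) = 1/(-229 + (46 + (7 - 1*0))) = 1/(-229 + (46 + (7 + 0))) = 1/(-229 + (46 + 7)) = 1/(-229 + 53) = 1/(-176) = -1/176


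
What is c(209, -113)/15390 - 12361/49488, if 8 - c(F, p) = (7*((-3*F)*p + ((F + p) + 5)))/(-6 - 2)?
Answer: 53380067/14104080 ≈ 3.7847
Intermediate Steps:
c(F, p) = 99/8 + 7*F/8 + 7*p/8 - 21*F*p/8 (c(F, p) = 8 - 7*((-3*F)*p + ((F + p) + 5))/(-6 - 2) = 8 - 7*(-3*F*p + (5 + F + p))/(-8) = 8 - 7*(5 + F + p - 3*F*p)*(-1)/8 = 8 - (35 + 7*F + 7*p - 21*F*p)*(-1)/8 = 8 - (-35/8 - 7*F/8 - 7*p/8 + 21*F*p/8) = 8 + (35/8 + 7*F/8 + 7*p/8 - 21*F*p/8) = 99/8 + 7*F/8 + 7*p/8 - 21*F*p/8)
c(209, -113)/15390 - 12361/49488 = (99/8 + (7/8)*209 + (7/8)*(-113) - 21/8*209*(-113))/15390 - 12361/49488 = (99/8 + 1463/8 - 791/8 + 495957/8)*(1/15390) - 12361*1/49488 = 62091*(1/15390) - 12361/49488 = 6899/1710 - 12361/49488 = 53380067/14104080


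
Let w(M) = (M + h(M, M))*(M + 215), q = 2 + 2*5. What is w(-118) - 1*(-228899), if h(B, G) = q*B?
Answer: 80101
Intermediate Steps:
q = 12 (q = 2 + 10 = 12)
h(B, G) = 12*B
w(M) = 13*M*(215 + M) (w(M) = (M + 12*M)*(M + 215) = (13*M)*(215 + M) = 13*M*(215 + M))
w(-118) - 1*(-228899) = 13*(-118)*(215 - 118) - 1*(-228899) = 13*(-118)*97 + 228899 = -148798 + 228899 = 80101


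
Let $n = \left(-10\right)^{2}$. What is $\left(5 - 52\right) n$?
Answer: $-4700$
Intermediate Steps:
$n = 100$
$\left(5 - 52\right) n = \left(5 - 52\right) 100 = \left(-47\right) 100 = -4700$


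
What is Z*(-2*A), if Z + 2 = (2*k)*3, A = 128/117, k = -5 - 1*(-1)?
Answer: 512/9 ≈ 56.889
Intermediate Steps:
k = -4 (k = -5 + 1 = -4)
A = 128/117 (A = 128*(1/117) = 128/117 ≈ 1.0940)
Z = -26 (Z = -2 + (2*(-4))*3 = -2 - 8*3 = -2 - 24 = -26)
Z*(-2*A) = -(-52)*128/117 = -26*(-256/117) = 512/9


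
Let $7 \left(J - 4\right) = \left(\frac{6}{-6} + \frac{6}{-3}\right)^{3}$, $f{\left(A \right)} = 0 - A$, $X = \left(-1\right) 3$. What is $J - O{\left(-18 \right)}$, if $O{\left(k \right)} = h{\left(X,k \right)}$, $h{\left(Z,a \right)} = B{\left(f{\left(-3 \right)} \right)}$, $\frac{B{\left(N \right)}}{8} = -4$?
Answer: $\frac{225}{7} \approx 32.143$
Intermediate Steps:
$X = -3$
$f{\left(A \right)} = - A$
$B{\left(N \right)} = -32$ ($B{\left(N \right)} = 8 \left(-4\right) = -32$)
$h{\left(Z,a \right)} = -32$
$J = \frac{1}{7}$ ($J = 4 + \frac{\left(\frac{6}{-6} + \frac{6}{-3}\right)^{3}}{7} = 4 + \frac{\left(6 \left(- \frac{1}{6}\right) + 6 \left(- \frac{1}{3}\right)\right)^{3}}{7} = 4 + \frac{\left(-1 - 2\right)^{3}}{7} = 4 + \frac{\left(-3\right)^{3}}{7} = 4 + \frac{1}{7} \left(-27\right) = 4 - \frac{27}{7} = \frac{1}{7} \approx 0.14286$)
$O{\left(k \right)} = -32$
$J - O{\left(-18 \right)} = \frac{1}{7} - -32 = \frac{1}{7} + 32 = \frac{225}{7}$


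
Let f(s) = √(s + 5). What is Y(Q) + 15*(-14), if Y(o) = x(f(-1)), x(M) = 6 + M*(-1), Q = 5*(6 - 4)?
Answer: -206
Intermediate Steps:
Q = 10 (Q = 5*2 = 10)
f(s) = √(5 + s)
x(M) = 6 - M
Y(o) = 4 (Y(o) = 6 - √(5 - 1) = 6 - √4 = 6 - 1*2 = 6 - 2 = 4)
Y(Q) + 15*(-14) = 4 + 15*(-14) = 4 - 210 = -206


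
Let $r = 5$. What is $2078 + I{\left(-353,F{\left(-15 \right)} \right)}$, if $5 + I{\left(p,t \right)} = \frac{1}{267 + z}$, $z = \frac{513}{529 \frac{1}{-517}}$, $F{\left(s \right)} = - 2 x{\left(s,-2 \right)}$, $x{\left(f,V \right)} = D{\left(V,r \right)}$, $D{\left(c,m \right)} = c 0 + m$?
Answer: $\frac{257005865}{123978} \approx 2073.0$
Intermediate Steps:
$D{\left(c,m \right)} = m$ ($D{\left(c,m \right)} = 0 + m = m$)
$x{\left(f,V \right)} = 5$
$F{\left(s \right)} = -10$ ($F{\left(s \right)} = \left(-2\right) 5 = -10$)
$z = - \frac{265221}{529}$ ($z = \frac{513}{529 \left(- \frac{1}{517}\right)} = \frac{513}{- \frac{529}{517}} = 513 \left(- \frac{517}{529}\right) = - \frac{265221}{529} \approx -501.36$)
$I{\left(p,t \right)} = - \frac{620419}{123978}$ ($I{\left(p,t \right)} = -5 + \frac{1}{267 - \frac{265221}{529}} = -5 + \frac{1}{- \frac{123978}{529}} = -5 - \frac{529}{123978} = - \frac{620419}{123978}$)
$2078 + I{\left(-353,F{\left(-15 \right)} \right)} = 2078 - \frac{620419}{123978} = \frac{257005865}{123978}$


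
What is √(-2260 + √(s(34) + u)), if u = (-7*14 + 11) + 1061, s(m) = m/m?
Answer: √(-2260 + 5*√39) ≈ 47.21*I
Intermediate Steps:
s(m) = 1
u = 974 (u = (-98 + 11) + 1061 = -87 + 1061 = 974)
√(-2260 + √(s(34) + u)) = √(-2260 + √(1 + 974)) = √(-2260 + √975) = √(-2260 + 5*√39)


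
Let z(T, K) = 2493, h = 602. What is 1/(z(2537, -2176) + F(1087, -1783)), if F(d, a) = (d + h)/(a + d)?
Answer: 232/577813 ≈ 0.00040151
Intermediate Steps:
F(d, a) = (602 + d)/(a + d) (F(d, a) = (d + 602)/(a + d) = (602 + d)/(a + d))
1/(z(2537, -2176) + F(1087, -1783)) = 1/(2493 + (602 + 1087)/(-1783 + 1087)) = 1/(2493 + 1689/(-696)) = 1/(2493 - 1/696*1689) = 1/(2493 - 563/232) = 1/(577813/232) = 232/577813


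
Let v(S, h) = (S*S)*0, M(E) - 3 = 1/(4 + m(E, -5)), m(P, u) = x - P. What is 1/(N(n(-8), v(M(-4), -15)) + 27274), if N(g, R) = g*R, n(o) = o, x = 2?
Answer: 1/27274 ≈ 3.6665e-5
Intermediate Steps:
m(P, u) = 2 - P
M(E) = 3 + 1/(6 - E) (M(E) = 3 + 1/(4 + (2 - E)) = 3 + 1/(6 - E))
v(S, h) = 0 (v(S, h) = S²*0 = 0)
N(g, R) = R*g
1/(N(n(-8), v(M(-4), -15)) + 27274) = 1/(0*(-8) + 27274) = 1/(0 + 27274) = 1/27274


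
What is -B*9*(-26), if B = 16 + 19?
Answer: 8190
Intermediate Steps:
B = 35
-B*9*(-26) = -35*9*(-26) = -315*(-26) = -1*(-8190) = 8190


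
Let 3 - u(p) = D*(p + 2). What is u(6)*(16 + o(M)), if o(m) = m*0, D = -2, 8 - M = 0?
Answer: 304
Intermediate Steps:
M = 8 (M = 8 - 1*0 = 8 + 0 = 8)
o(m) = 0
u(p) = 7 + 2*p (u(p) = 3 - (-2)*(p + 2) = 3 - (-2)*(2 + p) = 3 - (-4 - 2*p) = 3 + (4 + 2*p) = 7 + 2*p)
u(6)*(16 + o(M)) = (7 + 2*6)*(16 + 0) = (7 + 12)*16 = 19*16 = 304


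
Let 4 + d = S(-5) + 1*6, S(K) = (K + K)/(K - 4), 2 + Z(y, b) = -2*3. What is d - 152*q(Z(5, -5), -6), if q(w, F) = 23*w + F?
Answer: 259948/9 ≈ 28883.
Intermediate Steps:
Z(y, b) = -8 (Z(y, b) = -2 - 2*3 = -2 - 6 = -8)
q(w, F) = F + 23*w
S(K) = 2*K/(-4 + K) (S(K) = (2*K)/(-4 + K) = 2*K/(-4 + K))
d = 28/9 (d = -4 + (2*(-5)/(-4 - 5) + 1*6) = -4 + (2*(-5)/(-9) + 6) = -4 + (2*(-5)*(-⅑) + 6) = -4 + (10/9 + 6) = -4 + 64/9 = 28/9 ≈ 3.1111)
d - 152*q(Z(5, -5), -6) = 28/9 - 152*(-6 + 23*(-8)) = 28/9 - 152*(-6 - 184) = 28/9 - 152*(-190) = 28/9 + 28880 = 259948/9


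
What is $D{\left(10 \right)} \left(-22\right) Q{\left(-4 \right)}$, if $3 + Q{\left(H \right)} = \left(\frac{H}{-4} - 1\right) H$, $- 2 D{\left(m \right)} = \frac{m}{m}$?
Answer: $-33$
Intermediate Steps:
$D{\left(m \right)} = - \frac{1}{2}$ ($D{\left(m \right)} = - \frac{m \frac{1}{m}}{2} = \left(- \frac{1}{2}\right) 1 = - \frac{1}{2}$)
$Q{\left(H \right)} = -3 + H \left(-1 - \frac{H}{4}\right)$ ($Q{\left(H \right)} = -3 + \left(\frac{H}{-4} - 1\right) H = -3 + \left(H \left(- \frac{1}{4}\right) - 1\right) H = -3 + \left(- \frac{H}{4} - 1\right) H = -3 + \left(-1 - \frac{H}{4}\right) H = -3 + H \left(-1 - \frac{H}{4}\right)$)
$D{\left(10 \right)} \left(-22\right) Q{\left(-4 \right)} = \left(- \frac{1}{2}\right) \left(-22\right) \left(-3 - -4 - \frac{\left(-4\right)^{2}}{4}\right) = 11 \left(-3 + 4 - 4\right) = 11 \left(-3\right) = -33$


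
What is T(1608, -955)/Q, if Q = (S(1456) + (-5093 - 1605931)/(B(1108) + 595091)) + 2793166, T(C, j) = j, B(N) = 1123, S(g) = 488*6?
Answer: -94897395/277844796182 ≈ -0.00034155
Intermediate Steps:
S(g) = 2928
Q = 277844796182/99369 (Q = (2928 + (-5093 - 1605931)/(1123 + 595091)) + 2793166 = (2928 - 1611024/596214) + 2793166 = (2928 - 1611024*1/596214) + 2793166 = (2928 - 268504/99369) + 2793166 = 290683928/99369 + 2793166 = 277844796182/99369 ≈ 2.7961e+6)
T(1608, -955)/Q = -955/277844796182/99369 = -955*99369/277844796182 = -94897395/277844796182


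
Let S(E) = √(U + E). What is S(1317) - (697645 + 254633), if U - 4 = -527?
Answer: -952278 + √794 ≈ -9.5225e+5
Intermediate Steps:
U = -523 (U = 4 - 527 = -523)
S(E) = √(-523 + E)
S(1317) - (697645 + 254633) = √(-523 + 1317) - (697645 + 254633) = √794 - 1*952278 = √794 - 952278 = -952278 + √794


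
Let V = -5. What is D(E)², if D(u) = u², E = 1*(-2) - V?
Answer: 81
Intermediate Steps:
E = 3 (E = 1*(-2) - 1*(-5) = -2 + 5 = 3)
D(E)² = (3²)² = 9² = 81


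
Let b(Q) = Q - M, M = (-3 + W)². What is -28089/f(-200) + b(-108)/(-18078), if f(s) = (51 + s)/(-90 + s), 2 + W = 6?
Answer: -147259936939/2693622 ≈ -54670.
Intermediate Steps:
W = 4 (W = -2 + 6 = 4)
M = 1 (M = (-3 + 4)² = 1² = 1)
b(Q) = -1 + Q (b(Q) = Q - 1*1 = Q - 1 = -1 + Q)
f(s) = (51 + s)/(-90 + s)
-28089/f(-200) + b(-108)/(-18078) = -28089*(-90 - 200)/(51 - 200) + (-1 - 108)/(-18078) = -28089/(-149/(-290)) - 109*(-1/18078) = -28089/((-1/290*(-149))) + 109/18078 = -28089/149/290 + 109/18078 = -28089*290/149 + 109/18078 = -8145810/149 + 109/18078 = -147259936939/2693622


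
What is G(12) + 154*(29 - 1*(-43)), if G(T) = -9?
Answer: 11079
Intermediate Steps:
G(12) + 154*(29 - 1*(-43)) = -9 + 154*(29 - 1*(-43)) = -9 + 154*(29 + 43) = -9 + 154*72 = -9 + 11088 = 11079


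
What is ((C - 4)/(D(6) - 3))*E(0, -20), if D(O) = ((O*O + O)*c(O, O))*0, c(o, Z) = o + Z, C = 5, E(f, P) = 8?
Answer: -8/3 ≈ -2.6667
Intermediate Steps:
c(o, Z) = Z + o
D(O) = 0 (D(O) = ((O*O + O)*(O + O))*0 = ((O² + O)*(2*O))*0 = ((O + O²)*(2*O))*0 = (2*O*(O + O²))*0 = 0)
((C - 4)/(D(6) - 3))*E(0, -20) = ((5 - 4)/(0 - 3))*8 = (1/(-3))*8 = (1*(-⅓))*8 = -⅓*8 = -8/3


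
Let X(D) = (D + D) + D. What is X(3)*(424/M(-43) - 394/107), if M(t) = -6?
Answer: -71598/107 ≈ -669.14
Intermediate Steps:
X(D) = 3*D (X(D) = 2*D + D = 3*D)
X(3)*(424/M(-43) - 394/107) = (3*3)*(424/(-6) - 394/107) = 9*(424*(-1/6) - 394*1/107) = 9*(-212/3 - 394/107) = 9*(-23866/321) = -71598/107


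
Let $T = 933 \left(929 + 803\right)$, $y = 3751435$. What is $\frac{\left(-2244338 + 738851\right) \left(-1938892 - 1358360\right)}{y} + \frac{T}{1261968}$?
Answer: $\frac{522031448544074141}{394515910340} \approx 1.3232 \cdot 10^{6}$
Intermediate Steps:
$T = 1615956$ ($T = 933 \cdot 1732 = 1615956$)
$\frac{\left(-2244338 + 738851\right) \left(-1938892 - 1358360\right)}{y} + \frac{T}{1261968} = \frac{\left(-2244338 + 738851\right) \left(-1938892 - 1358360\right)}{3751435} + \frac{1615956}{1261968} = \left(-1505487\right) \left(-3297252\right) \frac{1}{3751435} + 1615956 \cdot \frac{1}{1261968} = 4963970021724 \cdot \frac{1}{3751435} + \frac{134663}{105164} = \frac{4963970021724}{3751435} + \frac{134663}{105164} = \frac{522031448544074141}{394515910340}$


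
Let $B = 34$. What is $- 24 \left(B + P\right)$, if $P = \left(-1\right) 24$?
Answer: $-240$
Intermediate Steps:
$P = -24$
$- 24 \left(B + P\right) = - 24 \left(34 - 24\right) = \left(-24\right) 10 = -240$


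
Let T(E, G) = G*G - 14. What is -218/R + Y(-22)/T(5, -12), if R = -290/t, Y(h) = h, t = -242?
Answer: -343233/1885 ≈ -182.09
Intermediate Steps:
R = 145/121 (R = -290/(-242) = -290*(-1/242) = 145/121 ≈ 1.1983)
T(E, G) = -14 + G² (T(E, G) = G² - 14 = -14 + G²)
-218/R + Y(-22)/T(5, -12) = -218/145/121 - 22/(-14 + (-12)²) = -218*121/145 - 22/(-14 + 144) = -26378/145 - 22/130 = -26378/145 - 22*1/130 = -26378/145 - 11/65 = -343233/1885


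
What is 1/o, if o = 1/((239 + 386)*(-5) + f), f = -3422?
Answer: -6547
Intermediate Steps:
o = -1/6547 (o = 1/((239 + 386)*(-5) - 3422) = 1/(625*(-5) - 3422) = 1/(-3125 - 3422) = 1/(-6547) = -1/6547 ≈ -0.00015274)
1/o = 1/(-1/6547) = -6547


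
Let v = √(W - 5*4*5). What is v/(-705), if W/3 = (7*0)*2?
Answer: -2*I/141 ≈ -0.014184*I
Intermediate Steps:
W = 0 (W = 3*((7*0)*2) = 3*(0*2) = 3*0 = 0)
v = 10*I (v = √(0 - 5*4*5) = √(0 - 20*5) = √(0 - 100) = √(-100) = 10*I ≈ 10.0*I)
v/(-705) = (10*I)/(-705) = (10*I)*(-1/705) = -2*I/141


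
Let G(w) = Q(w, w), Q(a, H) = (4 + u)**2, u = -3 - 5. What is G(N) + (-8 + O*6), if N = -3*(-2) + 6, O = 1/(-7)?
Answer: 50/7 ≈ 7.1429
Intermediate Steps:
O = -1/7 ≈ -0.14286
u = -8
Q(a, H) = 16 (Q(a, H) = (4 - 8)**2 = (-4)**2 = 16)
N = 12 (N = 6 + 6 = 12)
G(w) = 16
G(N) + (-8 + O*6) = 16 + (-8 - 1/7*6) = 16 + (-8 - 6/7) = 16 - 62/7 = 50/7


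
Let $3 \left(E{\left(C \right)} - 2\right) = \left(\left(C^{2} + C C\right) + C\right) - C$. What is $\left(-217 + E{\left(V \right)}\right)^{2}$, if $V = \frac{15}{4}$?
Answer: $\frac{2706025}{64} \approx 42282.0$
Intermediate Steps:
$V = \frac{15}{4}$ ($V = 15 \cdot \frac{1}{4} = \frac{15}{4} \approx 3.75$)
$E{\left(C \right)} = 2 + \frac{2 C^{2}}{3}$ ($E{\left(C \right)} = 2 + \frac{\left(\left(C^{2} + C C\right) + C\right) - C}{3} = 2 + \frac{\left(\left(C^{2} + C^{2}\right) + C\right) - C}{3} = 2 + \frac{\left(2 C^{2} + C\right) - C}{3} = 2 + \frac{\left(C + 2 C^{2}\right) - C}{3} = 2 + \frac{2 C^{2}}{3}$)
$\left(-217 + E{\left(V \right)}\right)^{2} = \left(-217 + \left(2 + \frac{2 \left(\frac{15}{4}\right)^{2}}{3}\right)\right)^{2} = \left(-217 + \left(2 + \frac{2}{3} \cdot \frac{225}{16}\right)\right)^{2} = \left(-217 + \left(2 + \frac{75}{8}\right)\right)^{2} = \left(-217 + \frac{91}{8}\right)^{2} = \left(- \frac{1645}{8}\right)^{2} = \frac{2706025}{64}$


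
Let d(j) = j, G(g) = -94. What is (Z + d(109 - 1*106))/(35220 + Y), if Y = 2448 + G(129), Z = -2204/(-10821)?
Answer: 34667/406588254 ≈ 8.5263e-5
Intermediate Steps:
Z = 2204/10821 (Z = -2204*(-1/10821) = 2204/10821 ≈ 0.20368)
Y = 2354 (Y = 2448 - 94 = 2354)
(Z + d(109 - 1*106))/(35220 + Y) = (2204/10821 + (109 - 1*106))/(35220 + 2354) = (2204/10821 + (109 - 106))/37574 = (2204/10821 + 3)*(1/37574) = (34667/10821)*(1/37574) = 34667/406588254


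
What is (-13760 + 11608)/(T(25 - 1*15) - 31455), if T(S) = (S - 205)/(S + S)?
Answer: 8608/125859 ≈ 0.068394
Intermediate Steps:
T(S) = (-205 + S)/(2*S) (T(S) = (-205 + S)/((2*S)) = (-205 + S)*(1/(2*S)) = (-205 + S)/(2*S))
(-13760 + 11608)/(T(25 - 1*15) - 31455) = (-13760 + 11608)/((-205 + (25 - 1*15))/(2*(25 - 1*15)) - 31455) = -2152/((-205 + (25 - 15))/(2*(25 - 15)) - 31455) = -2152/((½)*(-205 + 10)/10 - 31455) = -2152/((½)*(⅒)*(-195) - 31455) = -2152/(-39/4 - 31455) = -2152/(-125859/4) = -2152*(-4/125859) = 8608/125859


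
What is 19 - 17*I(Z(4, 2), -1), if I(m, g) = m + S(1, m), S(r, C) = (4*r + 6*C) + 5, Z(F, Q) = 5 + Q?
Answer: -967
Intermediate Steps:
S(r, C) = 5 + 4*r + 6*C
I(m, g) = 9 + 7*m (I(m, g) = m + (5 + 4*1 + 6*m) = m + (5 + 4 + 6*m) = m + (9 + 6*m) = 9 + 7*m)
19 - 17*I(Z(4, 2), -1) = 19 - 17*(9 + 7*(5 + 2)) = 19 - 17*(9 + 7*7) = 19 - 17*(9 + 49) = 19 - 17*58 = 19 - 986 = -967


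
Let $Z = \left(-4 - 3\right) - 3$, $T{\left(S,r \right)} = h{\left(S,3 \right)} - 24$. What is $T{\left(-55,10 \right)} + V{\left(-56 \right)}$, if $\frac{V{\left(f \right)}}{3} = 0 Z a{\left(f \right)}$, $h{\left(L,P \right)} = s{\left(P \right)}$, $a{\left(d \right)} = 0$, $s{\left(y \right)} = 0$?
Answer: $-24$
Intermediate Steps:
$h{\left(L,P \right)} = 0$
$T{\left(S,r \right)} = -24$ ($T{\left(S,r \right)} = 0 - 24 = -24$)
$Z = -10$ ($Z = -7 - 3 = -10$)
$V{\left(f \right)} = 0$ ($V{\left(f \right)} = 3 \cdot 0 \left(-10\right) 0 = 3 \cdot 0 \cdot 0 = 3 \cdot 0 = 0$)
$T{\left(-55,10 \right)} + V{\left(-56 \right)} = -24 + 0 = -24$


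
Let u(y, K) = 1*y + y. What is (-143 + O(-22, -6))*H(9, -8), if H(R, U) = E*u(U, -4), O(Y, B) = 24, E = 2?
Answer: 3808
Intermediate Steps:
u(y, K) = 2*y (u(y, K) = y + y = 2*y)
H(R, U) = 4*U (H(R, U) = 2*(2*U) = 4*U)
(-143 + O(-22, -6))*H(9, -8) = (-143 + 24)*(4*(-8)) = -119*(-32) = 3808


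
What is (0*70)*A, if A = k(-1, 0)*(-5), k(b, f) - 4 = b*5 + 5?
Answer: 0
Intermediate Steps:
k(b, f) = 9 + 5*b (k(b, f) = 4 + (b*5 + 5) = 4 + (5*b + 5) = 4 + (5 + 5*b) = 9 + 5*b)
A = -20 (A = (9 + 5*(-1))*(-5) = (9 - 5)*(-5) = 4*(-5) = -20)
(0*70)*A = (0*70)*(-20) = 0*(-20) = 0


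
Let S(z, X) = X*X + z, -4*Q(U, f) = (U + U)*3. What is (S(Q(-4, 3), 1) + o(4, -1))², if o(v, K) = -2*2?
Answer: 9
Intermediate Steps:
o(v, K) = -4
Q(U, f) = -3*U/2 (Q(U, f) = -(U + U)*3/4 = -2*U*3/4 = -3*U/2)
S(z, X) = z + X² (S(z, X) = X² + z = z + X²)
(S(Q(-4, 3), 1) + o(4, -1))² = ((-3/2*(-4) + 1²) - 4)² = ((6 + 1) - 4)² = (7 - 4)² = 3² = 9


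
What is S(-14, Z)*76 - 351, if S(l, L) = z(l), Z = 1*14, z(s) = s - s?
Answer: -351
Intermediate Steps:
z(s) = 0
Z = 14
S(l, L) = 0
S(-14, Z)*76 - 351 = 0*76 - 351 = 0 - 351 = -351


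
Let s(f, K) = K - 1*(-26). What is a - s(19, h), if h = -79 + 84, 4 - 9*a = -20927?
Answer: 6884/3 ≈ 2294.7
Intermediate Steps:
a = 6977/3 (a = 4/9 - 1/9*(-20927) = 4/9 + 20927/9 = 6977/3 ≈ 2325.7)
h = 5
s(f, K) = 26 + K (s(f, K) = K + 26 = 26 + K)
a - s(19, h) = 6977/3 - (26 + 5) = 6977/3 - 1*31 = 6977/3 - 31 = 6884/3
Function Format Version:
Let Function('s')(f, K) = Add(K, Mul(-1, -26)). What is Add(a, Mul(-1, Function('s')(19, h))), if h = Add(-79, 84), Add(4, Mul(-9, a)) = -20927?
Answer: Rational(6884, 3) ≈ 2294.7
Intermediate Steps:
a = Rational(6977, 3) (a = Add(Rational(4, 9), Mul(Rational(-1, 9), -20927)) = Add(Rational(4, 9), Rational(20927, 9)) = Rational(6977, 3) ≈ 2325.7)
h = 5
Function('s')(f, K) = Add(26, K) (Function('s')(f, K) = Add(K, 26) = Add(26, K))
Add(a, Mul(-1, Function('s')(19, h))) = Add(Rational(6977, 3), Mul(-1, Add(26, 5))) = Add(Rational(6977, 3), Mul(-1, 31)) = Add(Rational(6977, 3), -31) = Rational(6884, 3)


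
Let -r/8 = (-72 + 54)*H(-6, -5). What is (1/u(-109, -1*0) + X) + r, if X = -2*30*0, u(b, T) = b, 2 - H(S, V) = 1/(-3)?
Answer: 36623/109 ≈ 335.99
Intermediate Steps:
H(S, V) = 7/3 (H(S, V) = 2 - 1/(-3) = 2 - 1*(-⅓) = 2 + ⅓ = 7/3)
r = 336 (r = -8*(-72 + 54)*7/3 = -(-144)*7/3 = -8*(-42) = 336)
X = 0 (X = -60*0 = 0)
(1/u(-109, -1*0) + X) + r = (1/(-109) + 0) + 336 = (-1/109 + 0) + 336 = -1/109 + 336 = 36623/109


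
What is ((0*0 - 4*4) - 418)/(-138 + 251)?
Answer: -434/113 ≈ -3.8407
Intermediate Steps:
((0*0 - 4*4) - 418)/(-138 + 251) = ((0 - 16) - 418)/113 = (-16 - 418)*(1/113) = -434*1/113 = -434/113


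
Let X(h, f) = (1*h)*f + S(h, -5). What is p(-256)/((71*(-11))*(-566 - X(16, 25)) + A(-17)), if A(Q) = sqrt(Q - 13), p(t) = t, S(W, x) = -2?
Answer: -96369152/283417158743 + 128*I*sqrt(30)/283417158743 ≈ -0.00034003 + 2.4737e-9*I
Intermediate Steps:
X(h, f) = -2 + f*h (X(h, f) = (1*h)*f - 2 = h*f - 2 = f*h - 2 = -2 + f*h)
A(Q) = sqrt(-13 + Q)
p(-256)/((71*(-11))*(-566 - X(16, 25)) + A(-17)) = -256/((71*(-11))*(-566 - (-2 + 25*16)) + sqrt(-13 - 17)) = -256/(-781*(-566 - (-2 + 400)) + sqrt(-30)) = -256/(-781*(-566 - 1*398) + I*sqrt(30)) = -256/(-781*(-566 - 398) + I*sqrt(30)) = -256/(-781*(-964) + I*sqrt(30)) = -256/(752884 + I*sqrt(30))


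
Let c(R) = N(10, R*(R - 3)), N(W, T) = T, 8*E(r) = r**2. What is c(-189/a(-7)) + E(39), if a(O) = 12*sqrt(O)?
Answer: 2475/16 - 27*I*sqrt(7)/4 ≈ 154.69 - 17.859*I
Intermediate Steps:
E(r) = r**2/8
c(R) = R*(-3 + R) (c(R) = R*(R - 3) = R*(-3 + R))
c(-189/a(-7)) + E(39) = (-189*(-I*sqrt(7)/84))*(-3 - 189*(-I*sqrt(7)/84)) + (1/8)*39**2 = (-189*(-I*sqrt(7)/84))*(-3 - 189*(-I*sqrt(7)/84)) + (1/8)*1521 = (-189*(-I*sqrt(7)/84))*(-3 - 189*(-I*sqrt(7)/84)) + 1521/8 = (-(-9)*I*sqrt(7)/4)*(-3 - (-9)*I*sqrt(7)/4) + 1521/8 = (9*I*sqrt(7)/4)*(-3 + 9*I*sqrt(7)/4) + 1521/8 = 9*I*sqrt(7)*(-3 + 9*I*sqrt(7)/4)/4 + 1521/8 = 1521/8 + 9*I*sqrt(7)*(-3 + 9*I*sqrt(7)/4)/4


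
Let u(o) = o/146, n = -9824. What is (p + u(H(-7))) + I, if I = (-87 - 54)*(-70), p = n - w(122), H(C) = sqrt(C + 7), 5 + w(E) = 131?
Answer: -80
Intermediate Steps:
w(E) = 126 (w(E) = -5 + 131 = 126)
H(C) = sqrt(7 + C)
u(o) = o/146 (u(o) = o*(1/146) = o/146)
p = -9950 (p = -9824 - 1*126 = -9824 - 126 = -9950)
I = 9870 (I = -141*(-70) = 9870)
(p + u(H(-7))) + I = (-9950 + sqrt(7 - 7)/146) + 9870 = (-9950 + sqrt(0)/146) + 9870 = (-9950 + (1/146)*0) + 9870 = (-9950 + 0) + 9870 = -9950 + 9870 = -80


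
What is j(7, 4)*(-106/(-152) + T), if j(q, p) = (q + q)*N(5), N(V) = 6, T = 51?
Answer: 82509/19 ≈ 4342.6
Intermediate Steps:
j(q, p) = 12*q (j(q, p) = (q + q)*6 = (2*q)*6 = 12*q)
j(7, 4)*(-106/(-152) + T) = (12*7)*(-106/(-152) + 51) = 84*(-106*(-1/152) + 51) = 84*(53/76 + 51) = 84*(3929/76) = 82509/19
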